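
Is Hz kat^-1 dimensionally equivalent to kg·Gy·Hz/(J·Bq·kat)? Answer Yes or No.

Left side:
  Hz = 1/s = s⁻¹ (frequency is cycles per second).
  kat = mol/s = s⁻¹·mol (catalytic activity).
  So kat⁻¹ = s·mol⁻¹.
  Combining: Hz·kat⁻¹ = s⁻¹ · (s·mol⁻¹) = mol⁻¹.
Right side:
  J = N·m (work = force × distance),
      = kg·m²·s⁻².
  So J⁻¹ = kg⁻¹·m⁻²·s².
  Bq = 1/s = s⁻¹ (activity is decays per second).
  So Bq⁻¹ = s.
  kat = mol/s = s⁻¹·mol (catalytic activity).
  So kat⁻¹ = s·mol⁻¹.
  Gy = J/kg (absorbed dose = energy per mass),
      = m²·s⁻².
  Hz = 1/s = s⁻¹ (frequency is cycles per second).
  Combining: kg·J⁻¹·Bq⁻¹·kat⁻¹·Gy·Hz = kg · (kg⁻¹·m⁻²·s²) · s · (s·mol⁻¹) · (m²·s⁻²) · s⁻¹ = s·mol⁻¹.
Left is mol⁻¹; right is s·mol⁻¹ — different.

No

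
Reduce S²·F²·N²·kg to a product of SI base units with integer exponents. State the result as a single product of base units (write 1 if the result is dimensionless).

S = kg⁻¹·m⁻²·s³·A².
So S² = kg⁻²·m⁻⁴·s⁶·A⁴.
F = kg⁻¹·m⁻²·s⁴·A².
So F² = kg⁻²·m⁻⁴·s⁸·A⁴.
N = kg·m·s⁻².
So N² = kg²·m²·s⁻⁴.
Combining: S²·F²·N²·kg = (kg⁻²·m⁻⁴·s⁶·A⁴) · (kg⁻²·m⁻⁴·s⁸·A⁴) · (kg²·m²·s⁻⁴) · kg = kg⁻¹·m⁻⁶·s¹⁰·A⁸.

kg⁻¹·m⁻⁶·s¹⁰·A⁸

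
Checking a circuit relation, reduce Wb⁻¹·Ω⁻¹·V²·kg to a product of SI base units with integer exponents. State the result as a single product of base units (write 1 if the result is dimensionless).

kg·s⁻¹·A

Wb = V·s (flux: a volt is a weber per second),
    = kg·m²·s⁻²·A⁻¹.
So Wb⁻¹ = kg⁻¹·m⁻²·s²·A.
Ω = V/A (resistance = voltage per current),
    = kg·m²·s⁻³·A⁻².
So Ω⁻¹ = kg⁻¹·m⁻²·s³·A².
V = W/A (potential = power per current),
    = kg·m²·s⁻³·A⁻¹.
So V² = kg²·m⁴·s⁻⁶·A⁻².
Combining: Wb⁻¹·Ω⁻¹·V²·kg = (kg⁻¹·m⁻²·s²·A) · (kg⁻¹·m⁻²·s³·A²) · (kg²·m⁴·s⁻⁶·A⁻²) · kg = kg·s⁻¹·A.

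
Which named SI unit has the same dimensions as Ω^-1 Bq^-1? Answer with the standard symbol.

F

Ω = V/A (resistance = voltage per current),
    = kg·m²·s⁻³·A⁻².
So Ω⁻¹ = kg⁻¹·m⁻²·s³·A².
Bq = 1/s = s⁻¹ (activity is decays per second).
So Bq⁻¹ = s.
Combining: Ω⁻¹·Bq⁻¹ = (kg⁻¹·m⁻²·s³·A²) · s = kg⁻¹·m⁻²·s⁴·A².
kg⁻¹·m⁻²·s⁴·A² is the base-SI form of the farad.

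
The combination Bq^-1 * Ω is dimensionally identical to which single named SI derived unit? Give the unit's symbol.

H

Bq = s⁻¹.
So Bq⁻¹ = s.
Ω = kg·m²·s⁻³·A⁻².
Combining: Bq⁻¹·Ω = s · (kg·m²·s⁻³·A⁻²) = kg·m²·s⁻²·A⁻².
kg·m²·s⁻²·A⁻² is the base-SI form of the henry.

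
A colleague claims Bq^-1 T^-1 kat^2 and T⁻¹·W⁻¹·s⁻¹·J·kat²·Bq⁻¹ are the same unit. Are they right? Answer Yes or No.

Left side:
  Bq = s⁻¹.
  So Bq⁻¹ = s.
  T = kg·s⁻²·A⁻¹.
  So T⁻¹ = kg⁻¹·s²·A.
  kat = s⁻¹·mol.
  So kat² = s⁻²·mol².
  Combining: Bq⁻¹·T⁻¹·kat² = s · (kg⁻¹·s²·A) · (s⁻²·mol²) = kg⁻¹·s·A·mol².
Right side:
  T = kg·s⁻²·A⁻¹.
  So T⁻¹ = kg⁻¹·s²·A.
  W = kg·m²·s⁻³.
  So W⁻¹ = kg⁻¹·m⁻²·s³.
  J = kg·m²·s⁻².
  kat = s⁻¹·mol.
  So kat² = s⁻²·mol².
  Bq = s⁻¹.
  So Bq⁻¹ = s.
  Combining: T⁻¹·W⁻¹·s⁻¹·J·kat²·Bq⁻¹ = (kg⁻¹·s²·A) · (kg⁻¹·m⁻²·s³) · s⁻¹ · (kg·m²·s⁻²) · (s⁻²·mol²) · s = kg⁻¹·s·A·mol².
Both reduce to kg⁻¹·s·A·mol².

Yes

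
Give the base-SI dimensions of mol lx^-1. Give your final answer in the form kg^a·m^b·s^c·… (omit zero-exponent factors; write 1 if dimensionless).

lx = lm/m² (illuminance = luminous flux per area),
    = m⁻²·cd.
So lx⁻¹ = m²·cd⁻¹.
Combining: mol·lx⁻¹ = mol · (m²·cd⁻¹) = m²·mol·cd⁻¹.

m²·mol·cd⁻¹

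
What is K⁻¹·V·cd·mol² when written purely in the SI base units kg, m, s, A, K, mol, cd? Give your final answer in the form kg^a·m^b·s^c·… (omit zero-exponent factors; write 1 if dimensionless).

V = W/A (potential = power per current),
    = kg·m²·s⁻³·A⁻¹.
Combining: K⁻¹·V·cd·mol² = K⁻¹ · (kg·m²·s⁻³·A⁻¹) · cd · mol² = kg·m²·s⁻³·A⁻¹·K⁻¹·mol²·cd.

kg·m²·s⁻³·A⁻¹·K⁻¹·mol²·cd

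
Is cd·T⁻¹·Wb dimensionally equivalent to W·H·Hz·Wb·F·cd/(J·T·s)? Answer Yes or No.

Left side:
  T = kg·s⁻²·A⁻¹.
  So T⁻¹ = kg⁻¹·s²·A.
  Wb = kg·m²·s⁻²·A⁻¹.
  Combining: cd·T⁻¹·Wb = cd · (kg⁻¹·s²·A) · (kg·m²·s⁻²·A⁻¹) = m²·cd.
Right side:
  W = J/s (power = energy per time),
      = kg·m²·s⁻³.
  H = Wb/A (inductance = flux per current),
      = kg·m²·s⁻²·A⁻².
  J = N·m (work = force × distance),
      = kg·m²·s⁻².
  So J⁻¹ = kg⁻¹·m⁻²·s².
  Hz = 1/s = s⁻¹ (frequency is cycles per second).
  Wb = V·s (flux: a volt is a weber per second),
      = kg·m²·s⁻²·A⁻¹.
  F = C/V (capacitance = charge per voltage),
      = A·s/(kg·m²·s⁻³·A⁻¹) (substituting C and V),
      = kg⁻¹·m⁻²·s⁴·A².
  T = Wb/m² (flux density = flux per area),
      = kg·s⁻²·A⁻¹.
  So T⁻¹ = kg⁻¹·s²·A.
  Combining: W·H·J⁻¹·Hz·Wb·F·T⁻¹·cd·s⁻¹ = (kg·m²·s⁻³) · (kg·m²·s⁻²·A⁻²) · (kg⁻¹·m⁻²·s²) · s⁻¹ · (kg·m²·s⁻²·A⁻¹) · (kg⁻¹·m⁻²·s⁴·A²) · (kg⁻¹·s²·A) · cd · s⁻¹ = m²·s⁻¹·cd.
Left is m²·cd; right is m²·s⁻¹·cd — different.

No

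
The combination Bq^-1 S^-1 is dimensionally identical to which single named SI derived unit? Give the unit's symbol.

H

Bq = s⁻¹.
So Bq⁻¹ = s.
S = kg⁻¹·m⁻²·s³·A².
So S⁻¹ = kg·m²·s⁻³·A⁻².
Combining: Bq⁻¹·S⁻¹ = s · (kg·m²·s⁻³·A⁻²) = kg·m²·s⁻²·A⁻².
kg·m²·s⁻²·A⁻² is the base-SI form of the henry.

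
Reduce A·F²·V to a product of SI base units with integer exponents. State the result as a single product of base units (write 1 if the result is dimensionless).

kg⁻¹·m⁻²·s⁵·A⁴

F = C/V (capacitance = charge per voltage),
    = A·s/(kg·m²·s⁻³·A⁻¹) (substituting C and V),
    = kg⁻¹·m⁻²·s⁴·A².
So F² = kg⁻²·m⁻⁴·s⁸·A⁴.
V = W/A (potential = power per current),
    = kg·m²·s⁻³·A⁻¹.
Combining: A·F²·V = A · (kg⁻²·m⁻⁴·s⁸·A⁴) · (kg·m²·s⁻³·A⁻¹) = kg⁻¹·m⁻²·s⁵·A⁴.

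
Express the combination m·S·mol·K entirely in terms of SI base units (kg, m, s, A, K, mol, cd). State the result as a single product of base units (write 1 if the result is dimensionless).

kg⁻¹·m⁻¹·s³·A²·K·mol

S = 1/Ω (conductance is reciprocal resistance),
    = kg⁻¹·m⁻²·s³·A².
Combining: m·S·mol·K = m · (kg⁻¹·m⁻²·s³·A²) · mol · K = kg⁻¹·m⁻¹·s³·A²·K·mol.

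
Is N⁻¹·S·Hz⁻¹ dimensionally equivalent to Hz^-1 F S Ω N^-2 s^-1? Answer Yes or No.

No

Left side:
  N = kg·m·s⁻².
  So N⁻¹ = kg⁻¹·m⁻¹·s².
  S = kg⁻¹·m⁻²·s³·A².
  Hz = s⁻¹.
  So Hz⁻¹ = s.
  Combining: N⁻¹·S·Hz⁻¹ = (kg⁻¹·m⁻¹·s²) · (kg⁻¹·m⁻²·s³·A²) · s = kg⁻²·m⁻³·s⁶·A².
Right side:
  Hz = s⁻¹.
  So Hz⁻¹ = s.
  F = kg⁻¹·m⁻²·s⁴·A².
  S = kg⁻¹·m⁻²·s³·A².
  Ω = kg·m²·s⁻³·A⁻².
  N = kg·m·s⁻².
  So N⁻² = kg⁻²·m⁻²·s⁴.
  Combining: Hz⁻¹·F·S·Ω·N⁻²·s⁻¹ = s · (kg⁻¹·m⁻²·s⁴·A²) · (kg⁻¹·m⁻²·s³·A²) · (kg·m²·s⁻³·A⁻²) · (kg⁻²·m⁻²·s⁴) · s⁻¹ = kg⁻³·m⁻⁴·s⁸·A².
Left is kg⁻²·m⁻³·s⁶·A²; right is kg⁻³·m⁻⁴·s⁸·A² — different.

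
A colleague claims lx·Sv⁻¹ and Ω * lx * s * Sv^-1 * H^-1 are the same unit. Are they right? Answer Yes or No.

Left side:
  lx = lm/m² (illuminance = luminous flux per area),
      = m⁻²·cd.
  Sv = J/kg (equivalent dose = energy per mass),
      = m²·s⁻².
  So Sv⁻¹ = m⁻²·s².
  Combining: lx·Sv⁻¹ = (m⁻²·cd) · (m⁻²·s²) = m⁻⁴·s²·cd.
Right side:
  Ω = V/A (resistance = voltage per current),
      = kg·m²·s⁻³·A⁻².
  lx = lm/m² (illuminance = luminous flux per area),
      = m⁻²·cd.
  Sv = J/kg (equivalent dose = energy per mass),
      = m²·s⁻².
  So Sv⁻¹ = m⁻²·s².
  H = Wb/A (inductance = flux per current),
      = kg·m²·s⁻²·A⁻².
  So H⁻¹ = kg⁻¹·m⁻²·s²·A².
  Combining: Ω·lx·s·Sv⁻¹·H⁻¹ = (kg·m²·s⁻³·A⁻²) · (m⁻²·cd) · s · (m⁻²·s²) · (kg⁻¹·m⁻²·s²·A²) = m⁻⁴·s²·cd.
Both reduce to m⁻⁴·s²·cd.

Yes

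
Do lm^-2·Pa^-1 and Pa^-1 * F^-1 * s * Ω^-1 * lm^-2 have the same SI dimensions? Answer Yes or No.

Left side:
  lm = cd·sr = cd (luminous flux; sr is dimensionless).
  So lm⁻² = cd⁻².
  Pa = N/m² (pressure = force per area),
      = kg·m⁻¹·s⁻².
  So Pa⁻¹ = kg⁻¹·m·s².
  Combining: lm⁻²·Pa⁻¹ = cd⁻² · (kg⁻¹·m·s²) = kg⁻¹·m·s²·cd⁻².
Right side:
  Pa = kg·m⁻¹·s⁻².
  So Pa⁻¹ = kg⁻¹·m·s².
  F = kg⁻¹·m⁻²·s⁴·A².
  So F⁻¹ = kg·m²·s⁻⁴·A⁻².
  Ω = kg·m²·s⁻³·A⁻².
  So Ω⁻¹ = kg⁻¹·m⁻²·s³·A².
  lm = cd.
  So lm⁻² = cd⁻².
  Combining: Pa⁻¹·F⁻¹·s·Ω⁻¹·lm⁻² = (kg⁻¹·m·s²) · (kg·m²·s⁻⁴·A⁻²) · s · (kg⁻¹·m⁻²·s³·A²) · cd⁻² = kg⁻¹·m·s²·cd⁻².
Both reduce to kg⁻¹·m·s²·cd⁻².

Yes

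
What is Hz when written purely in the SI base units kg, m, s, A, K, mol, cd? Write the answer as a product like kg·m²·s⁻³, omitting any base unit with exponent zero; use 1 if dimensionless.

Hz = 1/s = s⁻¹ (frequency is cycles per second).

s⁻¹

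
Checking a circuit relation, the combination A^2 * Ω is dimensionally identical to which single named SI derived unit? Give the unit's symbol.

Ω = kg·m²·s⁻³·A⁻².
Combining: A²·Ω = A² · (kg·m²·s⁻³·A⁻²) = kg·m²·s⁻³.
kg·m²·s⁻³ is the base-SI form of the watt.

W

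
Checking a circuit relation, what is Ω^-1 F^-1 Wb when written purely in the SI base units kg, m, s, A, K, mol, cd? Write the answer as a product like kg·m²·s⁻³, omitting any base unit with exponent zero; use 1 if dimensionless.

Ω = V/A (resistance = voltage per current),
    = kg·m²·s⁻³·A⁻².
So Ω⁻¹ = kg⁻¹·m⁻²·s³·A².
F = C/V (capacitance = charge per voltage),
    = A·s/(kg·m²·s⁻³·A⁻¹) (substituting C and V),
    = kg⁻¹·m⁻²·s⁴·A².
So F⁻¹ = kg·m²·s⁻⁴·A⁻².
Wb = V·s (flux: a volt is a weber per second),
    = kg·m²·s⁻²·A⁻¹.
Combining: Ω⁻¹·F⁻¹·Wb = (kg⁻¹·m⁻²·s³·A²) · (kg·m²·s⁻⁴·A⁻²) · (kg·m²·s⁻²·A⁻¹) = kg·m²·s⁻³·A⁻¹.

kg·m²·s⁻³·A⁻¹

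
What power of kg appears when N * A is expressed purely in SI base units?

1

N = kg·m·s⁻².
Combining: N·A = (kg·m·s⁻²) · A = kg·m·s⁻²·A.
The exponent of kg is 1.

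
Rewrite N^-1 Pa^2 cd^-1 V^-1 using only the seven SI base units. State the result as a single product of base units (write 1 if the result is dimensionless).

N = kg·m/s² = kg·m·s⁻² (force = mass × acceleration).
So N⁻¹ = kg⁻¹·m⁻¹·s².
Pa = N/m² (pressure = force per area),
    = kg·m⁻¹·s⁻².
So Pa² = kg²·m⁻²·s⁻⁴.
V = W/A (potential = power per current),
    = kg·m²·s⁻³·A⁻¹.
So V⁻¹ = kg⁻¹·m⁻²·s³·A.
Combining: N⁻¹·Pa²·cd⁻¹·V⁻¹ = (kg⁻¹·m⁻¹·s²) · (kg²·m⁻²·s⁻⁴) · cd⁻¹ · (kg⁻¹·m⁻²·s³·A) = m⁻⁵·s·A·cd⁻¹.

m⁻⁵·s·A·cd⁻¹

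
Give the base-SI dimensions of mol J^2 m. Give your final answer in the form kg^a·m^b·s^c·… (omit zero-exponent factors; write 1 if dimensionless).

kg²·m⁵·s⁻⁴·mol

J = N·m (work = force × distance),
    = kg·m²·s⁻².
So J² = kg²·m⁴·s⁻⁴.
Combining: mol·J²·m = mol · (kg²·m⁴·s⁻⁴) · m = kg²·m⁵·s⁻⁴·mol.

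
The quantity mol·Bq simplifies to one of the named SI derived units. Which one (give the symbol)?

Bq = 1/s = s⁻¹ (activity is decays per second).
Combining: mol·Bq = mol · s⁻¹ = s⁻¹·mol.
s⁻¹·mol is the base-SI form of the katal.

kat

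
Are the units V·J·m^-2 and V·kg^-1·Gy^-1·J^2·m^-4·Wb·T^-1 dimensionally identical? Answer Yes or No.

Left side:
  V = W/A (potential = power per current),
      = kg·m²·s⁻³·A⁻¹.
  J = N·m (work = force × distance),
      = kg·m²·s⁻².
  Combining: V·J·m⁻² = (kg·m²·s⁻³·A⁻¹) · (kg·m²·s⁻²) · m⁻² = kg²·m²·s⁻⁵·A⁻¹.
Right side:
  V = W/A (potential = power per current),
      = kg·m²·s⁻³·A⁻¹.
  Gy = J/kg (absorbed dose = energy per mass),
      = m²·s⁻².
  So Gy⁻¹ = m⁻²·s².
  J = N·m (work = force × distance),
      = kg·m²·s⁻².
  So J² = kg²·m⁴·s⁻⁴.
  Wb = V·s (flux: a volt is a weber per second),
      = kg·m²·s⁻²·A⁻¹.
  T = Wb/m² (flux density = flux per area),
      = kg·s⁻²·A⁻¹.
  So T⁻¹ = kg⁻¹·s²·A.
  Combining: V·kg⁻¹·Gy⁻¹·J²·m⁻⁴·Wb·T⁻¹ = (kg·m²·s⁻³·A⁻¹) · kg⁻¹ · (m⁻²·s²) · (kg²·m⁴·s⁻⁴) · m⁻⁴ · (kg·m²·s⁻²·A⁻¹) · (kg⁻¹·s²·A) = kg²·m²·s⁻⁵·A⁻¹.
Both reduce to kg²·m²·s⁻⁵·A⁻¹.

Yes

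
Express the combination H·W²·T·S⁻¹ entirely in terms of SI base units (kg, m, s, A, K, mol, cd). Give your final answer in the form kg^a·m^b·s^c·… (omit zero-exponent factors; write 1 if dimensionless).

H = kg·m²·s⁻²·A⁻².
W = kg·m²·s⁻³.
So W² = kg²·m⁴·s⁻⁶.
T = kg·s⁻²·A⁻¹.
S = kg⁻¹·m⁻²·s³·A².
So S⁻¹ = kg·m²·s⁻³·A⁻².
Combining: H·W²·T·S⁻¹ = (kg·m²·s⁻²·A⁻²) · (kg²·m⁴·s⁻⁶) · (kg·s⁻²·A⁻¹) · (kg·m²·s⁻³·A⁻²) = kg⁵·m⁸·s⁻¹³·A⁻⁵.

kg⁵·m⁸·s⁻¹³·A⁻⁵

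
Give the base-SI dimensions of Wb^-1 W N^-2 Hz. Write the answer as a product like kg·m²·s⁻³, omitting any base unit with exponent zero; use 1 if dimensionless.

kg⁻²·m⁻²·s²·A

Wb = V·s (flux: a volt is a weber per second),
    = kg·m²·s⁻²·A⁻¹.
So Wb⁻¹ = kg⁻¹·m⁻²·s²·A.
W = J/s (power = energy per time),
    = kg·m²·s⁻³.
N = kg·m/s² = kg·m·s⁻² (force = mass × acceleration).
So N⁻² = kg⁻²·m⁻²·s⁴.
Hz = 1/s = s⁻¹ (frequency is cycles per second).
Combining: Wb⁻¹·W·N⁻²·Hz = (kg⁻¹·m⁻²·s²·A) · (kg·m²·s⁻³) · (kg⁻²·m⁻²·s⁴) · s⁻¹ = kg⁻²·m⁻²·s²·A.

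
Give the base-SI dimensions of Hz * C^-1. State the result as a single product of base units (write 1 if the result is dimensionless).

Hz = 1/s = s⁻¹ (frequency is cycles per second).
C = A·s = s·A (charge = current × time).
So C⁻¹ = s⁻¹·A⁻¹.
Combining: Hz·C⁻¹ = s⁻¹ · (s⁻¹·A⁻¹) = s⁻²·A⁻¹.

s⁻²·A⁻¹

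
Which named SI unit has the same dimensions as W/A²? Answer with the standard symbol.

W = kg·m²·s⁻³.
Combining: W·A⁻² = (kg·m²·s⁻³) · A⁻² = kg·m²·s⁻³·A⁻².
kg·m²·s⁻³·A⁻² is the base-SI form of the ohm.

Ω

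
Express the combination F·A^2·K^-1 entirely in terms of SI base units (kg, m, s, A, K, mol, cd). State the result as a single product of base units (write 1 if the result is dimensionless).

F = kg⁻¹·m⁻²·s⁴·A².
Combining: F·A²·K⁻¹ = (kg⁻¹·m⁻²·s⁴·A²) · A² · K⁻¹ = kg⁻¹·m⁻²·s⁴·A⁴·K⁻¹.

kg⁻¹·m⁻²·s⁴·A⁴·K⁻¹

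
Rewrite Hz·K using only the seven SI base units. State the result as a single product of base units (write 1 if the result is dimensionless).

s⁻¹·K

Hz = s⁻¹.
Combining: Hz·K = s⁻¹ · K = s⁻¹·K.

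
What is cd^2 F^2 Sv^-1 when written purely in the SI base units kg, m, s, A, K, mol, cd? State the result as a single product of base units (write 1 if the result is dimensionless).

kg⁻²·m⁻⁶·s¹⁰·A⁴·cd²

F = kg⁻¹·m⁻²·s⁴·A².
So F² = kg⁻²·m⁻⁴·s⁸·A⁴.
Sv = m²·s⁻².
So Sv⁻¹ = m⁻²·s².
Combining: cd²·F²·Sv⁻¹ = cd² · (kg⁻²·m⁻⁴·s⁸·A⁴) · (m⁻²·s²) = kg⁻²·m⁻⁶·s¹⁰·A⁴·cd².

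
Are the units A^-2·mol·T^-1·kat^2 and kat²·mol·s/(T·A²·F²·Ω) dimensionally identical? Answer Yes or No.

No

Left side:
  T = Wb/m² (flux density = flux per area),
      = kg·s⁻²·A⁻¹.
  So T⁻¹ = kg⁻¹·s²·A.
  kat = mol/s = s⁻¹·mol (catalytic activity).
  So kat² = s⁻²·mol².
  Combining: A⁻²·mol·T⁻¹·kat² = A⁻² · mol · (kg⁻¹·s²·A) · (s⁻²·mol²) = kg⁻¹·A⁻¹·mol³.
Right side:
  kat = mol/s = s⁻¹·mol (catalytic activity).
  So kat² = s⁻²·mol².
  T = Wb/m² (flux density = flux per area),
      = kg·s⁻²·A⁻¹.
  So T⁻¹ = kg⁻¹·s²·A.
  F = C/V (capacitance = charge per voltage),
      = A·s/(kg·m²·s⁻³·A⁻¹) (substituting C and V),
      = kg⁻¹·m⁻²·s⁴·A².
  So F⁻² = kg²·m⁴·s⁻⁸·A⁻⁴.
  Ω = V/A (resistance = voltage per current),
      = kg·m²·s⁻³·A⁻².
  So Ω⁻¹ = kg⁻¹·m⁻²·s³·A².
  Combining: kat²·mol·T⁻¹·A⁻²·F⁻²·s·Ω⁻¹ = (s⁻²·mol²) · mol · (kg⁻¹·s²·A) · A⁻² · (kg²·m⁴·s⁻⁸·A⁻⁴) · s · (kg⁻¹·m⁻²·s³·A²) = m²·s⁻⁴·A⁻³·mol³.
Left is kg⁻¹·A⁻¹·mol³; right is m²·s⁻⁴·A⁻³·mol³ — different.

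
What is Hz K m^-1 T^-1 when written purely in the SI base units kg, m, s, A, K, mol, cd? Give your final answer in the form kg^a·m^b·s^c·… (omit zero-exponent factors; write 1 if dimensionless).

kg⁻¹·m⁻¹·s·A·K

Hz = 1/s = s⁻¹ (frequency is cycles per second).
T = Wb/m² (flux density = flux per area),
    = kg·s⁻²·A⁻¹.
So T⁻¹ = kg⁻¹·s²·A.
Combining: Hz·K·m⁻¹·T⁻¹ = s⁻¹ · K · m⁻¹ · (kg⁻¹·s²·A) = kg⁻¹·m⁻¹·s·A·K.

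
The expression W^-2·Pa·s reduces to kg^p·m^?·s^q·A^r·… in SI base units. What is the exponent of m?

W = J/s (power = energy per time),
    = kg·m²·s⁻³.
So W⁻² = kg⁻²·m⁻⁴·s⁶.
Pa = N/m² (pressure = force per area),
    = kg·m⁻¹·s⁻².
Combining: W⁻²·Pa·s = (kg⁻²·m⁻⁴·s⁶) · (kg·m⁻¹·s⁻²) · s = kg⁻¹·m⁻⁵·s⁵.
The exponent of m is -5.

-5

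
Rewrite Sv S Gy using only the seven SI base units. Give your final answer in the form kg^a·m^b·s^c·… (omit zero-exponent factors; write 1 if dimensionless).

kg⁻¹·m²·s⁻¹·A²

Sv = J/kg (equivalent dose = energy per mass),
    = m²·s⁻².
S = 1/Ω (conductance is reciprocal resistance),
    = kg⁻¹·m⁻²·s³·A².
Gy = J/kg (absorbed dose = energy per mass),
    = m²·s⁻².
Combining: Sv·S·Gy = (m²·s⁻²) · (kg⁻¹·m⁻²·s³·A²) · (m²·s⁻²) = kg⁻¹·m²·s⁻¹·A².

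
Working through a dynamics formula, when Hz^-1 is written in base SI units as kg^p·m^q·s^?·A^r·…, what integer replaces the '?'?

1

Hz = 1/s = s⁻¹ (frequency is cycles per second).
So Hz⁻¹ = s.
The exponent of s is 1.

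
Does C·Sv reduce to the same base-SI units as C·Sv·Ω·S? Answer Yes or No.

Yes

Left side:
  C = A·s = s·A (charge = current × time).
  Sv = J/kg (equivalent dose = energy per mass),
      = m²·s⁻².
  Combining: C·Sv = (s·A) · (m²·s⁻²) = m²·s⁻¹·A.
Right side:
  C = A·s = s·A (charge = current × time).
  Sv = J/kg (equivalent dose = energy per mass),
      = m²·s⁻².
  Ω = V/A (resistance = voltage per current),
      = kg·m²·s⁻³·A⁻².
  S = 1/Ω (conductance is reciprocal resistance),
      = kg⁻¹·m⁻²·s³·A².
  Combining: C·Sv·Ω·S = (s·A) · (m²·s⁻²) · (kg·m²·s⁻³·A⁻²) · (kg⁻¹·m⁻²·s³·A²) = m²·s⁻¹·A.
Both reduce to m²·s⁻¹·A.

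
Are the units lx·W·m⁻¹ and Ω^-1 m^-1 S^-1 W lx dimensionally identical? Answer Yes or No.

Yes

Left side:
  lx = lm/m² (illuminance = luminous flux per area),
      = m⁻²·cd.
  W = J/s (power = energy per time),
      = kg·m²·s⁻³.
  Combining: lx·W·m⁻¹ = (m⁻²·cd) · (kg·m²·s⁻³) · m⁻¹ = kg·m⁻¹·s⁻³·cd.
Right side:
  Ω = kg·m²·s⁻³·A⁻².
  So Ω⁻¹ = kg⁻¹·m⁻²·s³·A².
  S = kg⁻¹·m⁻²·s³·A².
  So S⁻¹ = kg·m²·s⁻³·A⁻².
  W = kg·m²·s⁻³.
  lx = m⁻²·cd.
  Combining: Ω⁻¹·m⁻¹·S⁻¹·W·lx = (kg⁻¹·m⁻²·s³·A²) · m⁻¹ · (kg·m²·s⁻³·A⁻²) · (kg·m²·s⁻³) · (m⁻²·cd) = kg·m⁻¹·s⁻³·cd.
Both reduce to kg·m⁻¹·s⁻³·cd.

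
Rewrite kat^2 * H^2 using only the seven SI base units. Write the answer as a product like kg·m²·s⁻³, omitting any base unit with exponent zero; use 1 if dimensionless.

kg²·m⁴·s⁻⁶·A⁻⁴·mol²

kat = mol/s = s⁻¹·mol (catalytic activity).
So kat² = s⁻²·mol².
H = Wb/A (inductance = flux per current),
    = kg·m²·s⁻²·A⁻².
So H² = kg²·m⁴·s⁻⁴·A⁻⁴.
Combining: kat²·H² = (s⁻²·mol²) · (kg²·m⁴·s⁻⁴·A⁻⁴) = kg²·m⁴·s⁻⁶·A⁻⁴·mol².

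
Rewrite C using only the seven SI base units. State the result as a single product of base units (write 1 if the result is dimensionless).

C = s·A.

s·A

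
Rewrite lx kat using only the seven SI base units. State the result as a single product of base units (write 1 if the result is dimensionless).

m⁻²·s⁻¹·mol·cd

lx = m⁻²·cd.
kat = s⁻¹·mol.
Combining: lx·kat = (m⁻²·cd) · (s⁻¹·mol) = m⁻²·s⁻¹·mol·cd.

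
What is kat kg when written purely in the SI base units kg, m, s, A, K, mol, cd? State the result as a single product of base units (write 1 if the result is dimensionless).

kat = mol/s = s⁻¹·mol (catalytic activity).
Combining: kat·kg = (s⁻¹·mol) · kg = kg·s⁻¹·mol.

kg·s⁻¹·mol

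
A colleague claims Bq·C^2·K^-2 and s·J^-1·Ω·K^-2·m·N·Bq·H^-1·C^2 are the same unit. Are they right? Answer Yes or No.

Left side:
  Bq = s⁻¹.
  C = s·A.
  So C² = s²·A².
  Combining: Bq·C²·K⁻² = s⁻¹ · (s²·A²) · K⁻² = s·A²·K⁻².
Right side:
  J = kg·m²·s⁻².
  So J⁻¹ = kg⁻¹·m⁻²·s².
  Ω = kg·m²·s⁻³·A⁻².
  N = kg·m·s⁻².
  Bq = s⁻¹.
  H = kg·m²·s⁻²·A⁻².
  So H⁻¹ = kg⁻¹·m⁻²·s²·A².
  C = s·A.
  So C² = s²·A².
  Combining: s·J⁻¹·Ω·K⁻²·m·N·Bq·H⁻¹·C² = s · (kg⁻¹·m⁻²·s²) · (kg·m²·s⁻³·A⁻²) · K⁻² · m · (kg·m·s⁻²) · s⁻¹ · (kg⁻¹·m⁻²·s²·A²) · (s²·A²) = s·A²·K⁻².
Both reduce to s·A²·K⁻².

Yes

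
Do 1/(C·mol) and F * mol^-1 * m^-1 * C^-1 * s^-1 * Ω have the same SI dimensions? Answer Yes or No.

Left side:
  C = A·s = s·A (charge = current × time).
  So C⁻¹ = s⁻¹·A⁻¹.
  Combining: C⁻¹·mol⁻¹ = (s⁻¹·A⁻¹) · mol⁻¹ = s⁻¹·A⁻¹·mol⁻¹.
Right side:
  F = C/V (capacitance = charge per voltage),
      = A·s/(kg·m²·s⁻³·A⁻¹) (substituting C and V),
      = kg⁻¹·m⁻²·s⁴·A².
  C = A·s = s·A (charge = current × time).
  So C⁻¹ = s⁻¹·A⁻¹.
  Ω = V/A (resistance = voltage per current),
      = kg·m²·s⁻³·A⁻².
  Combining: F·mol⁻¹·m⁻¹·C⁻¹·s⁻¹·Ω = (kg⁻¹·m⁻²·s⁴·A²) · mol⁻¹ · m⁻¹ · (s⁻¹·A⁻¹) · s⁻¹ · (kg·m²·s⁻³·A⁻²) = m⁻¹·s⁻¹·A⁻¹·mol⁻¹.
Left is s⁻¹·A⁻¹·mol⁻¹; right is m⁻¹·s⁻¹·A⁻¹·mol⁻¹ — different.

No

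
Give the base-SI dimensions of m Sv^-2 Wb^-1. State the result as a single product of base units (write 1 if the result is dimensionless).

Sv = J/kg (equivalent dose = energy per mass),
    = m²·s⁻².
So Sv⁻² = m⁻⁴·s⁴.
Wb = V·s (flux: a volt is a weber per second),
    = kg·m²·s⁻²·A⁻¹.
So Wb⁻¹ = kg⁻¹·m⁻²·s²·A.
Combining: m·Sv⁻²·Wb⁻¹ = m · (m⁻⁴·s⁴) · (kg⁻¹·m⁻²·s²·A) = kg⁻¹·m⁻⁵·s⁶·A.

kg⁻¹·m⁻⁵·s⁶·A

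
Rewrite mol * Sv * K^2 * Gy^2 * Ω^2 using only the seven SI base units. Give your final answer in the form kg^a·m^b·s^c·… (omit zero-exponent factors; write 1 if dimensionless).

Sv = J/kg (equivalent dose = energy per mass),
    = m²·s⁻².
Gy = J/kg (absorbed dose = energy per mass),
    = m²·s⁻².
So Gy² = m⁴·s⁻⁴.
Ω = V/A (resistance = voltage per current),
    = kg·m²·s⁻³·A⁻².
So Ω² = kg²·m⁴·s⁻⁶·A⁻⁴.
Combining: mol·Sv·K²·Gy²·Ω² = mol · (m²·s⁻²) · K² · (m⁴·s⁻⁴) · (kg²·m⁴·s⁻⁶·A⁻⁴) = kg²·m¹⁰·s⁻¹²·A⁻⁴·K²·mol.

kg²·m¹⁰·s⁻¹²·A⁻⁴·K²·mol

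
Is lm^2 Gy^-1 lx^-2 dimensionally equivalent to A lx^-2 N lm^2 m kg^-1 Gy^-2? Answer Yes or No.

Left side:
  lm = cd.
  So lm² = cd².
  Gy = m²·s⁻².
  So Gy⁻¹ = m⁻²·s².
  lx = m⁻²·cd.
  So lx⁻² = m⁴·cd⁻².
  Combining: lm²·Gy⁻¹·lx⁻² = cd² · (m⁻²·s²) · (m⁴·cd⁻²) = m²·s².
Right side:
  lx = m⁻²·cd.
  So lx⁻² = m⁴·cd⁻².
  N = kg·m·s⁻².
  lm = cd.
  So lm² = cd².
  Gy = m²·s⁻².
  So Gy⁻² = m⁻⁴·s⁴.
  Combining: A·lx⁻²·N·lm²·m·kg⁻¹·Gy⁻² = A · (m⁴·cd⁻²) · (kg·m·s⁻²) · cd² · m · kg⁻¹ · (m⁻⁴·s⁴) = m²·s²·A.
Left is m²·s²; right is m²·s²·A — different.

No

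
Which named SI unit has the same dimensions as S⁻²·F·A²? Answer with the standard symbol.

J

S = 1/Ω (conductance is reciprocal resistance),
    = kg⁻¹·m⁻²·s³·A².
So S⁻² = kg²·m⁴·s⁻⁶·A⁻⁴.
F = C/V (capacitance = charge per voltage),
    = A·s/(kg·m²·s⁻³·A⁻¹) (substituting C and V),
    = kg⁻¹·m⁻²·s⁴·A².
Combining: S⁻²·F·A² = (kg²·m⁴·s⁻⁶·A⁻⁴) · (kg⁻¹·m⁻²·s⁴·A²) · A² = kg·m²·s⁻².
kg·m²·s⁻² is the base-SI form of the joule.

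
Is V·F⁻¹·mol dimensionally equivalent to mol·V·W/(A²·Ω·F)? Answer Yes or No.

Yes

Left side:
  V = W/A (potential = power per current),
      = kg·m²·s⁻³·A⁻¹.
  F = C/V (capacitance = charge per voltage),
      = A·s/(kg·m²·s⁻³·A⁻¹) (substituting C and V),
      = kg⁻¹·m⁻²·s⁴·A².
  So F⁻¹ = kg·m²·s⁻⁴·A⁻².
  Combining: V·F⁻¹·mol = (kg·m²·s⁻³·A⁻¹) · (kg·m²·s⁻⁴·A⁻²) · mol = kg²·m⁴·s⁻⁷·A⁻³·mol.
Right side:
  V = kg·m²·s⁻³·A⁻¹.
  Ω = kg·m²·s⁻³·A⁻².
  So Ω⁻¹ = kg⁻¹·m⁻²·s³·A².
  W = kg·m²·s⁻³.
  F = kg⁻¹·m⁻²·s⁴·A².
  So F⁻¹ = kg·m²·s⁻⁴·A⁻².
  Combining: mol·V·A⁻²·Ω⁻¹·W·F⁻¹ = mol · (kg·m²·s⁻³·A⁻¹) · A⁻² · (kg⁻¹·m⁻²·s³·A²) · (kg·m²·s⁻³) · (kg·m²·s⁻⁴·A⁻²) = kg²·m⁴·s⁻⁷·A⁻³·mol.
Both reduce to kg²·m⁴·s⁻⁷·A⁻³·mol.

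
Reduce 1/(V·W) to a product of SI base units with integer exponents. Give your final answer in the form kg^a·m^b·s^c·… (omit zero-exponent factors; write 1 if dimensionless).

V = W/A (potential = power per current),
    = kg·m²·s⁻³·A⁻¹.
So V⁻¹ = kg⁻¹·m⁻²·s³·A.
W = J/s (power = energy per time),
    = kg·m²·s⁻³.
So W⁻¹ = kg⁻¹·m⁻²·s³.
Combining: V⁻¹·W⁻¹ = (kg⁻¹·m⁻²·s³·A) · (kg⁻¹·m⁻²·s³) = kg⁻²·m⁻⁴·s⁶·A.

kg⁻²·m⁻⁴·s⁶·A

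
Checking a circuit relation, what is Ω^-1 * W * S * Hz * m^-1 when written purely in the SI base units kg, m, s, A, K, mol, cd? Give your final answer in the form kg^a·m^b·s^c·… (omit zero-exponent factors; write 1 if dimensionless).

kg⁻¹·m⁻³·s²·A⁴

Ω = V/A (resistance = voltage per current),
    = kg·m²·s⁻³·A⁻².
So Ω⁻¹ = kg⁻¹·m⁻²·s³·A².
W = J/s (power = energy per time),
    = kg·m²·s⁻³.
S = 1/Ω (conductance is reciprocal resistance),
    = kg⁻¹·m⁻²·s³·A².
Hz = 1/s = s⁻¹ (frequency is cycles per second).
Combining: Ω⁻¹·W·S·Hz·m⁻¹ = (kg⁻¹·m⁻²·s³·A²) · (kg·m²·s⁻³) · (kg⁻¹·m⁻²·s³·A²) · s⁻¹ · m⁻¹ = kg⁻¹·m⁻³·s²·A⁴.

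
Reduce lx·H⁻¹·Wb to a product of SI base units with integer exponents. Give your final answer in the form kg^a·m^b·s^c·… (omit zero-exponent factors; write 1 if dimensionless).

m⁻²·A·cd

lx = lm/m² (illuminance = luminous flux per area),
    = m⁻²·cd.
H = Wb/A (inductance = flux per current),
    = kg·m²·s⁻²·A⁻².
So H⁻¹ = kg⁻¹·m⁻²·s²·A².
Wb = V·s (flux: a volt is a weber per second),
    = kg·m²·s⁻²·A⁻¹.
Combining: lx·H⁻¹·Wb = (m⁻²·cd) · (kg⁻¹·m⁻²·s²·A²) · (kg·m²·s⁻²·A⁻¹) = m⁻²·A·cd.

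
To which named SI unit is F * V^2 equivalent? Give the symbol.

F = C/V (capacitance = charge per voltage),
    = A·s/(kg·m²·s⁻³·A⁻¹) (substituting C and V),
    = kg⁻¹·m⁻²·s⁴·A².
V = W/A (potential = power per current),
    = kg·m²·s⁻³·A⁻¹.
So V² = kg²·m⁴·s⁻⁶·A⁻².
Combining: F·V² = (kg⁻¹·m⁻²·s⁴·A²) · (kg²·m⁴·s⁻⁶·A⁻²) = kg·m²·s⁻².
kg·m²·s⁻² is the base-SI form of the joule.

J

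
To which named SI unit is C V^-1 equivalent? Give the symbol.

F

C = A·s = s·A (charge = current × time).
V = W/A (potential = power per current),
    = kg·m²·s⁻³·A⁻¹.
So V⁻¹ = kg⁻¹·m⁻²·s³·A.
Combining: C·V⁻¹ = (s·A) · (kg⁻¹·m⁻²·s³·A) = kg⁻¹·m⁻²·s⁴·A².
kg⁻¹·m⁻²·s⁴·A² is the base-SI form of the farad.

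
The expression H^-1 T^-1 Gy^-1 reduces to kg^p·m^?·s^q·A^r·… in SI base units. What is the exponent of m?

H = Wb/A (inductance = flux per current),
    = kg·m²·s⁻²·A⁻².
So H⁻¹ = kg⁻¹·m⁻²·s²·A².
T = Wb/m² (flux density = flux per area),
    = kg·s⁻²·A⁻¹.
So T⁻¹ = kg⁻¹·s²·A.
Gy = J/kg (absorbed dose = energy per mass),
    = m²·s⁻².
So Gy⁻¹ = m⁻²·s².
Combining: H⁻¹·T⁻¹·Gy⁻¹ = (kg⁻¹·m⁻²·s²·A²) · (kg⁻¹·s²·A) · (m⁻²·s²) = kg⁻²·m⁻⁴·s⁶·A³.
The exponent of m is -4.

-4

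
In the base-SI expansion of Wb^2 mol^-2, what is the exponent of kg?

2

Wb = V·s (flux: a volt is a weber per second),
    = kg·m²·s⁻²·A⁻¹.
So Wb² = kg²·m⁴·s⁻⁴·A⁻².
Combining: Wb²·mol⁻² = (kg²·m⁴·s⁻⁴·A⁻²) · mol⁻² = kg²·m⁴·s⁻⁴·A⁻²·mol⁻².
The exponent of kg is 2.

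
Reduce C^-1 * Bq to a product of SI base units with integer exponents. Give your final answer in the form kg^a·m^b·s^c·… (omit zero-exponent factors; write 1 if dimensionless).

s⁻²·A⁻¹

C = A·s = s·A (charge = current × time).
So C⁻¹ = s⁻¹·A⁻¹.
Bq = 1/s = s⁻¹ (activity is decays per second).
Combining: C⁻¹·Bq = (s⁻¹·A⁻¹) · s⁻¹ = s⁻²·A⁻¹.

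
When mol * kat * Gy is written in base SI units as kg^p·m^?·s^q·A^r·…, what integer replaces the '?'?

kat = s⁻¹·mol.
Gy = m²·s⁻².
Combining: mol·kat·Gy = mol · (s⁻¹·mol) · (m²·s⁻²) = m²·s⁻³·mol².
The exponent of m is 2.

2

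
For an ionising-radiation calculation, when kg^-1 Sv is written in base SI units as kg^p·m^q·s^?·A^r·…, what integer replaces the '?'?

Sv = J/kg (equivalent dose = energy per mass),
    = m²·s⁻².
Combining: kg⁻¹·Sv = kg⁻¹ · (m²·s⁻²) = kg⁻¹·m²·s⁻².
The exponent of s is -2.

-2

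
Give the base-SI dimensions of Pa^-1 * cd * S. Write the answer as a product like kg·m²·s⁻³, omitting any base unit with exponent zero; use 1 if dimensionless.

kg⁻²·m⁻¹·s⁵·A²·cd

Pa = kg·m⁻¹·s⁻².
So Pa⁻¹ = kg⁻¹·m·s².
S = kg⁻¹·m⁻²·s³·A².
Combining: Pa⁻¹·cd·S = (kg⁻¹·m·s²) · cd · (kg⁻¹·m⁻²·s³·A²) = kg⁻²·m⁻¹·s⁵·A²·cd.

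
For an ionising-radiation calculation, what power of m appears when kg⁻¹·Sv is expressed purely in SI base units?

2

Sv = J/kg (equivalent dose = energy per mass),
    = m²·s⁻².
Combining: kg⁻¹·Sv = kg⁻¹ · (m²·s⁻²) = kg⁻¹·m²·s⁻².
The exponent of m is 2.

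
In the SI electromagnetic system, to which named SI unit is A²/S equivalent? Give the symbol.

S = 1/Ω (conductance is reciprocal resistance),
    = kg⁻¹·m⁻²·s³·A².
So S⁻¹ = kg·m²·s⁻³·A⁻².
Combining: A²·S⁻¹ = A² · (kg·m²·s⁻³·A⁻²) = kg·m²·s⁻³.
kg·m²·s⁻³ is the base-SI form of the watt.

W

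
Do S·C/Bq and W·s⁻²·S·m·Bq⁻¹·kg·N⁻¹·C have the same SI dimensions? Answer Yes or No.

No

Left side:
  S = 1/Ω (conductance is reciprocal resistance),
      = kg⁻¹·m⁻²·s³·A².
  C = A·s = s·A (charge = current × time).
  Bq = 1/s = s⁻¹ (activity is decays per second).
  So Bq⁻¹ = s.
  Combining: S·C·Bq⁻¹ = (kg⁻¹·m⁻²·s³·A²) · (s·A) · s = kg⁻¹·m⁻²·s⁵·A³.
Right side:
  W = J/s (power = energy per time),
      = kg·m²·s⁻³.
  S = 1/Ω (conductance is reciprocal resistance),
      = kg⁻¹·m⁻²·s³·A².
  Bq = 1/s = s⁻¹ (activity is decays per second).
  So Bq⁻¹ = s.
  N = kg·m/s² = kg·m·s⁻² (force = mass × acceleration).
  So N⁻¹ = kg⁻¹·m⁻¹·s².
  C = A·s = s·A (charge = current × time).
  Combining: W·s⁻²·S·m·Bq⁻¹·kg·N⁻¹·C = (kg·m²·s⁻³) · s⁻² · (kg⁻¹·m⁻²·s³·A²) · m · s · kg · (kg⁻¹·m⁻¹·s²) · (s·A) = s²·A³.
Left is kg⁻¹·m⁻²·s⁵·A³; right is s²·A³ — different.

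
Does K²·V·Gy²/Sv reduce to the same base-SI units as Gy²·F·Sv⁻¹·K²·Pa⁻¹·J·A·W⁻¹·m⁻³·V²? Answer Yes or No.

Left side:
  Sv = J/kg (equivalent dose = energy per mass),
      = m²·s⁻².
  So Sv⁻¹ = m⁻²·s².
  V = W/A (potential = power per current),
      = kg·m²·s⁻³·A⁻¹.
  Gy = J/kg (absorbed dose = energy per mass),
      = m²·s⁻².
  So Gy² = m⁴·s⁻⁴.
  Combining: K²·Sv⁻¹·V·Gy² = K² · (m⁻²·s²) · (kg·m²·s⁻³·A⁻¹) · (m⁴·s⁻⁴) = kg·m⁴·s⁻⁵·A⁻¹·K².
Right side:
  Gy = J/kg (absorbed dose = energy per mass),
      = m²·s⁻².
  So Gy² = m⁴·s⁻⁴.
  F = C/V (capacitance = charge per voltage),
      = A·s/(kg·m²·s⁻³·A⁻¹) (substituting C and V),
      = kg⁻¹·m⁻²·s⁴·A².
  Sv = J/kg (equivalent dose = energy per mass),
      = m²·s⁻².
  So Sv⁻¹ = m⁻²·s².
  Pa = N/m² (pressure = force per area),
      = kg·m⁻¹·s⁻².
  So Pa⁻¹ = kg⁻¹·m·s².
  J = N·m (work = force × distance),
      = kg·m²·s⁻².
  W = J/s (power = energy per time),
      = kg·m²·s⁻³.
  So W⁻¹ = kg⁻¹·m⁻²·s³.
  V = W/A (potential = power per current),
      = kg·m²·s⁻³·A⁻¹.
  So V² = kg²·m⁴·s⁻⁶·A⁻².
  Combining: Gy²·F·Sv⁻¹·K²·Pa⁻¹·J·A·W⁻¹·m⁻³·V² = (m⁴·s⁻⁴) · (kg⁻¹·m⁻²·s⁴·A²) · (m⁻²·s²) · K² · (kg⁻¹·m·s²) · (kg·m²·s⁻²) · A · (kg⁻¹·m⁻²·s³) · m⁻³ · (kg²·m⁴·s⁻⁶·A⁻²) = m²·s⁻¹·A·K².
Left is kg·m⁴·s⁻⁵·A⁻¹·K²; right is m²·s⁻¹·A·K² — different.

No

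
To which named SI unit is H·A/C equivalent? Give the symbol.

Ω

C = s·A.
So C⁻¹ = s⁻¹·A⁻¹.
H = kg·m²·s⁻²·A⁻².
Combining: C⁻¹·H·A = (s⁻¹·A⁻¹) · (kg·m²·s⁻²·A⁻²) · A = kg·m²·s⁻³·A⁻².
kg·m²·s⁻³·A⁻² is the base-SI form of the ohm.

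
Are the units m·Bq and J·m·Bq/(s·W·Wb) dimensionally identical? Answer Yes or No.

No

Left side:
  Bq = s⁻¹.
  Combining: m·Bq = m · s⁻¹ = m·s⁻¹.
Right side:
  W = J/s (power = energy per time),
      = kg·m²·s⁻³.
  So W⁻¹ = kg⁻¹·m⁻²·s³.
  J = N·m (work = force × distance),
      = kg·m²·s⁻².
  Bq = 1/s = s⁻¹ (activity is decays per second).
  Wb = V·s (flux: a volt is a weber per second),
      = kg·m²·s⁻²·A⁻¹.
  So Wb⁻¹ = kg⁻¹·m⁻²·s²·A.
  Combining: s⁻¹·W⁻¹·J·m·Bq·Wb⁻¹ = s⁻¹ · (kg⁻¹·m⁻²·s³) · (kg·m²·s⁻²) · m · s⁻¹ · (kg⁻¹·m⁻²·s²·A) = kg⁻¹·m⁻¹·s·A.
Left is m·s⁻¹; right is kg⁻¹·m⁻¹·s·A — different.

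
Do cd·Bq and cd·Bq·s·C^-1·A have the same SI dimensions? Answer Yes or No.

Left side:
  Bq = 1/s = s⁻¹ (activity is decays per second).
  Combining: cd·Bq = cd · s⁻¹ = s⁻¹·cd.
Right side:
  Bq = 1/s = s⁻¹ (activity is decays per second).
  C = A·s = s·A (charge = current × time).
  So C⁻¹ = s⁻¹·A⁻¹.
  Combining: cd·Bq·s·C⁻¹·A = cd · s⁻¹ · s · (s⁻¹·A⁻¹) · A = s⁻¹·cd.
Both reduce to s⁻¹·cd.

Yes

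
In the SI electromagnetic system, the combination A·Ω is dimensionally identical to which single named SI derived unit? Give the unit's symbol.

V

Ω = V/A (resistance = voltage per current),
    = kg·m²·s⁻³·A⁻².
Combining: A·Ω = A · (kg·m²·s⁻³·A⁻²) = kg·m²·s⁻³·A⁻¹.
kg·m²·s⁻³·A⁻¹ is the base-SI form of the volt.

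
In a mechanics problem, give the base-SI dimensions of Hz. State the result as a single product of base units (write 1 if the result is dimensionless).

s⁻¹

Hz = 1/s = s⁻¹ (frequency is cycles per second).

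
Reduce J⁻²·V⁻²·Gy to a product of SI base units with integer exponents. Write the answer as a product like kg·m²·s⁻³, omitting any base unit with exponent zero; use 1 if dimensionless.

kg⁻⁴·m⁻⁶·s⁸·A²

J = N·m (work = force × distance),
    = kg·m²·s⁻².
So J⁻² = kg⁻²·m⁻⁴·s⁴.
V = W/A (potential = power per current),
    = kg·m²·s⁻³·A⁻¹.
So V⁻² = kg⁻²·m⁻⁴·s⁶·A².
Gy = J/kg (absorbed dose = energy per mass),
    = m²·s⁻².
Combining: J⁻²·V⁻²·Gy = (kg⁻²·m⁻⁴·s⁴) · (kg⁻²·m⁻⁴·s⁶·A²) · (m²·s⁻²) = kg⁻⁴·m⁻⁶·s⁸·A².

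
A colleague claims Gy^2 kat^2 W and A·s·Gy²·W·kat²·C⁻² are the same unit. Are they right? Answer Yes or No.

Left side:
  Gy = m²·s⁻².
  So Gy² = m⁴·s⁻⁴.
  kat = s⁻¹·mol.
  So kat² = s⁻²·mol².
  W = kg·m²·s⁻³.
  Combining: Gy²·kat²·W = (m⁴·s⁻⁴) · (s⁻²·mol²) · (kg·m²·s⁻³) = kg·m⁶·s⁻⁹·mol².
Right side:
  Gy = J/kg (absorbed dose = energy per mass),
      = m²·s⁻².
  So Gy² = m⁴·s⁻⁴.
  W = J/s (power = energy per time),
      = kg·m²·s⁻³.
  kat = mol/s = s⁻¹·mol (catalytic activity).
  So kat² = s⁻²·mol².
  C = A·s = s·A (charge = current × time).
  So C⁻² = s⁻²·A⁻².
  Combining: A·s·Gy²·W·kat²·C⁻² = A · s · (m⁴·s⁻⁴) · (kg·m²·s⁻³) · (s⁻²·mol²) · (s⁻²·A⁻²) = kg·m⁶·s⁻¹⁰·A⁻¹·mol².
Left is kg·m⁶·s⁻⁹·mol²; right is kg·m⁶·s⁻¹⁰·A⁻¹·mol² — different.

No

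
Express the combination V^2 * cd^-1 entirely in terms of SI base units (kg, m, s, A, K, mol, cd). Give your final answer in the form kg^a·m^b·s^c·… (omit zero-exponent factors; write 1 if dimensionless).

kg²·m⁴·s⁻⁶·A⁻²·cd⁻¹

V = W/A (potential = power per current),
    = kg·m²·s⁻³·A⁻¹.
So V² = kg²·m⁴·s⁻⁶·A⁻².
Combining: V²·cd⁻¹ = (kg²·m⁴·s⁻⁶·A⁻²) · cd⁻¹ = kg²·m⁴·s⁻⁶·A⁻²·cd⁻¹.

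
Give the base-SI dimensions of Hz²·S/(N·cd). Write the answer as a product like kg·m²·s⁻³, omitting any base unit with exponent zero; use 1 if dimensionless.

kg⁻²·m⁻³·s³·A²·cd⁻¹

N = kg·m·s⁻².
So N⁻¹ = kg⁻¹·m⁻¹·s².
Hz = s⁻¹.
So Hz² = s⁻².
S = kg⁻¹·m⁻²·s³·A².
Combining: N⁻¹·cd⁻¹·Hz²·S = (kg⁻¹·m⁻¹·s²) · cd⁻¹ · s⁻² · (kg⁻¹·m⁻²·s³·A²) = kg⁻²·m⁻³·s³·A²·cd⁻¹.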